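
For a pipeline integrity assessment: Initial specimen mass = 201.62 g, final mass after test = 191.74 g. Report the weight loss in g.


Weight loss = initial − final
WL = 201.62 − 191.74 = 9.88 g

9.88 g


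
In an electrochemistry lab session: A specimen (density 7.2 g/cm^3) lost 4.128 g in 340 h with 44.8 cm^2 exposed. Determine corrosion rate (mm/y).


Apply the mm/y weight-loss relation: CR = 87600 * W / (D * A * T)
Numerator: 87600 * 4.128 = 361612.8
Denominator: 7.2 * 44.8 * 340 = 109670.4
CR = 361612.8 / 109670.4 = 3.2973 mm/y

3.2973 mm/y


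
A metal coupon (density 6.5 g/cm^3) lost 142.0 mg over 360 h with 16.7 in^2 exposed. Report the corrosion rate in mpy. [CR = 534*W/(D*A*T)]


Apply the mpy weight-loss relation: CR = 534 * W / (D * A * T)
Numerator: 534 * 142.0 = 75828.0
Denominator: 6.5 * 16.7 * 360 = 39078.0
CR = 75828.0 / 39078.0 = 1.9404 mpy

1.9404 mpy


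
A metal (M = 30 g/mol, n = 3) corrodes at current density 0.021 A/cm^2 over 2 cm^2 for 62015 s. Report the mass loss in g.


Apply Faraday's law: m = i*A*t*M / (n*F)
Total charge passed Q = i*A*t = 0.021*2*62015 = 2604.63 C
m = Q*M/(n*F) = 2604.63*30/(3*96485) = 0.27 g

0.27 g


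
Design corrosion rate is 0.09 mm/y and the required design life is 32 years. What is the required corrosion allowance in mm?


Corrosion allowance = CR × design life
CA = 0.09 * 32 = 2.88 mm

2.88 mm


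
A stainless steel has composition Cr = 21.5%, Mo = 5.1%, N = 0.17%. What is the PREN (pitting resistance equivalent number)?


Apply the PREN formula: PREN = Cr + 3.3*Mo + 16*N
PREN = 21.5 + 3.3*5.1 + 16*0.17
PREN = 21.5 + 16.83 + 2.72 = 41.05

41.05


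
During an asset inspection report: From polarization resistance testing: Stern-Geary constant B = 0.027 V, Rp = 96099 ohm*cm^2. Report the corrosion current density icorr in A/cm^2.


Apply the Stern-Geary relation: icorr = B / Rp
icorr = 0.027 / 96099 = 2.81×10^-7 A/cm^2

2.81×10^-7 A/cm^2


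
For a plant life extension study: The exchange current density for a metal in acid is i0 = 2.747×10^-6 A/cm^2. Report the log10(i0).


i0 = 2.747×10^-6 A/cm^2
log10(i0) = -5.561

-5.561


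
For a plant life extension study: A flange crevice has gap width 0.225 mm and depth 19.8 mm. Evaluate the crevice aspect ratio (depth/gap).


Aspect ratio = depth / gap
Ratio = 19.8 / 0.225 = 88.0

88.0


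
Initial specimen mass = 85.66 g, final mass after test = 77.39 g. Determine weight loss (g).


Weight loss = initial − final
WL = 85.66 − 77.39 = 8.27 g

8.27 g


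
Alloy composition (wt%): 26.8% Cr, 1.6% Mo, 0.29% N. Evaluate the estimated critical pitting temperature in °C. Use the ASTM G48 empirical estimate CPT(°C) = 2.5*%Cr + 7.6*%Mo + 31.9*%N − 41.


Apply the ASTM G48 empirical CPT estimate: CPT(°C) = 2.5*%Cr + 7.6*%Mo + 31.9*%N − 41
2.5*26.8 = 67; 7.6*1.6 = 12.16; 31.9*0.29 = 9.251
CPT = 67 + 12.16 + 9.251 − 41 = 47.411 °C
Rounded to 0.1 °C: CPT ≈ 47.4 °C

47.4 °C


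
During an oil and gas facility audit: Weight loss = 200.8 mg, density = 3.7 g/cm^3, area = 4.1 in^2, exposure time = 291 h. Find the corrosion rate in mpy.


Apply the mpy weight-loss relation: CR = 534 * W / (D * A * T)
Numerator: 534 * 200.8 = 107227.2
Denominator: 3.7 * 4.1 * 291 = 4414.47
CR = 107227.2 / 4414.47 = 24.29 mpy

24.29 mpy


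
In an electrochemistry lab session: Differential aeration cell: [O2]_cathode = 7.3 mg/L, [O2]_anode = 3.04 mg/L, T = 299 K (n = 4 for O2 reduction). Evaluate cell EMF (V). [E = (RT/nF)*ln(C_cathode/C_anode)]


Apply the Nernst concentration-cell relation: E = (RT/nF)*ln(C_cathode/C_anode)
RT/nF = 8.314*299/(4*96485) = 0.00644112 V
ln(7.3/3.04) = 0.87602
E = 0.00644112 * 0.87602 = 0.00564 V

0.00564 V


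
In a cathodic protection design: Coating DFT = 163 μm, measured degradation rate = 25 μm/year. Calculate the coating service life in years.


Service life = thickness / degradation rate
Life = 163 / 25 = 6.5 years

6.5 years


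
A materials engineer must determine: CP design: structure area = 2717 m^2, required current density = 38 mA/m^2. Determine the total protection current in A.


I = area * current density, then convert mA → A (÷1000)
I = 2717 * 38 / 1000 = 103.25 A

103.25 A


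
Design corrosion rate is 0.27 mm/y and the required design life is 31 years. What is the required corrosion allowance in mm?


Corrosion allowance = CR × design life
CA = 0.27 * 31 = 8.37 mm

8.37 mm


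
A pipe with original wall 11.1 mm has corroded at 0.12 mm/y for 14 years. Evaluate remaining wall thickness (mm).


Remaining wall = original − CR × time
t = 11.1 − 0.12*14 = 11.1 − 1.68 = 9.42 mm

9.42 mm


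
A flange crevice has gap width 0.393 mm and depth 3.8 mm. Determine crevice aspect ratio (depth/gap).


Aspect ratio = depth / gap
Ratio = 3.8 / 0.393 = 9.7

9.7


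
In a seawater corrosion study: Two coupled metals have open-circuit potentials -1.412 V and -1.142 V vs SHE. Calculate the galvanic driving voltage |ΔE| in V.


Driving voltage is the absolute potential difference.
|ΔE| = |-1.412 − (-1.142)| = 0.27 V

0.27 V


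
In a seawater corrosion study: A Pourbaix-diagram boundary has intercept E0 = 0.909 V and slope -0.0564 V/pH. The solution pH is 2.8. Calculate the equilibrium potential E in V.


Apply the Pourbaix line equation: E = E0 + slope*pH
E = 0.909 + (-0.0564)*2.8 = 0.909 + (-0.15792) = 0.75108 V
Rounded to 4 decimal places: E = 0.7511 V

0.7511 V


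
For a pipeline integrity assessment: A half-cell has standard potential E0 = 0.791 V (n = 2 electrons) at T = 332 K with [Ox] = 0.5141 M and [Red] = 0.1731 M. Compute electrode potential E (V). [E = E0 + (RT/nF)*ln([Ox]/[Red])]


Apply the Nernst equation: E = E0 + (RT/nF)*ln([Ox]/[Red])
Step 1: RT/nF = 8.314*332/(2*96485) = 0.01430403 V
Step 2: [Ox]/[Red] = 0.5141/0.1731 = 2.96996
Step 3: ln(2.96996) = 1.088548
Step 4: correction = 0.01430403 * 1.088548 = 0.016 V
E = 0.791 + 0.016 = 0.807 V

0.807 V


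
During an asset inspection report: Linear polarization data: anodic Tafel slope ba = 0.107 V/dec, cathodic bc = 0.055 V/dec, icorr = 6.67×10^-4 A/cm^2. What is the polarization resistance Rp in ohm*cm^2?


Apply the Stern-Geary equation: Rp = ba*bc / (2.303*icorr*(ba+bc))
ba*bc = 0.107*0.055 = 0.005885
ba+bc = 0.162; 2.303*icorr*(ba+bc) = 2.303*6.67×10^-4*0.162 = 2.4884836×10^-4
Rp = 0.005885 / 2.4884836×10^-4 = 23.6 ohm*cm^2

23.6 ohm*cm^2


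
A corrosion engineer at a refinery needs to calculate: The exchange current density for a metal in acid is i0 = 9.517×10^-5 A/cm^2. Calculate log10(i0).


i0 = 9.517×10^-5 A/cm^2
log10(i0) = -4.021

-4.021


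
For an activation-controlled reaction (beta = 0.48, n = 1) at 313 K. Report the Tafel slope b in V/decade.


Apply the Tafel slope relation: b = 2.303*R*T/(beta*n*F)
Numerator: 2.303 * 8.314 * 313 = 5993.06
Denominator: 0.48 * 1 * 96485 = 46312.8
b = 5993.06 / 46312.8 = 0.1294 V/decade

0.1294 V/decade


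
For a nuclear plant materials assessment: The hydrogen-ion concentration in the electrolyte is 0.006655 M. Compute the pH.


pH = −log10[H+]
pH = −log10(0.006655) = 2.18

2.18


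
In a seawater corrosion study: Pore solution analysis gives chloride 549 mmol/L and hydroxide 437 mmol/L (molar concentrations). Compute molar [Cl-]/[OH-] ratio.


Threshold parameter = [Cl-] / [OH-] (molar basis; both in mmol/L, so units cancel)
Ratio = 549 / 437 = 1.26

1.26


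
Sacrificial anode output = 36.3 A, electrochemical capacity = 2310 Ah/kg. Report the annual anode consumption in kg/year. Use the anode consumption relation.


Annual consumption = current * hours per year / capacity
Rate = 36.3 * 8760 / 2310 = 137.7 kg/year

137.7 kg/year


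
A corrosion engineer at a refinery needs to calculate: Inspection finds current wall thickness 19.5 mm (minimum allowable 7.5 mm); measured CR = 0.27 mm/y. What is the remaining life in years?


Apply the remaining-life relation: RL = (t_current − t_min) / CR
RL = (19.5 − 7.5) / 0.27 = 12.0 / 0.27 = 44.4 years

44.4 years


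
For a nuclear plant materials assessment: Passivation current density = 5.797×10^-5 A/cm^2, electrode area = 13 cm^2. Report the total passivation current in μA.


I = i_pass * A, then convert A → μA (×10^6)
I = 5.797×10^-5 * 13 * 10^6 = 753.61 μA

753.61 μA


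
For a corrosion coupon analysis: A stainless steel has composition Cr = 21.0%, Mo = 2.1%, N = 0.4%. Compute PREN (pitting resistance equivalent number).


Apply the PREN formula: PREN = Cr + 3.3*Mo + 16*N
PREN = 21.0 + 3.3*2.1 + 16*0.4
PREN = 21.0 + 6.93 + 6.4 = 34.33

34.33


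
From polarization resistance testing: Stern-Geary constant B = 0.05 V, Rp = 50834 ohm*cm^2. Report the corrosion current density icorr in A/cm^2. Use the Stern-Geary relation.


Apply the Stern-Geary relation: icorr = B / Rp
icorr = 0.05 / 50834 = 9.836×10^-7 A/cm^2

9.836×10^-7 A/cm^2


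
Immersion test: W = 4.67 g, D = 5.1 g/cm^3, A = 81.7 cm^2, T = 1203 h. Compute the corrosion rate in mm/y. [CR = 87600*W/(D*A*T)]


Apply the mm/y weight-loss relation: CR = 87600 * W / (D * A * T)
Numerator: 87600 * 4.67 = 409092.0
Denominator: 5.1 * 81.7 * 1203 = 501254.01
CR = 409092.0 / 501254.01 = 0.81614 mm/y

0.81614 mm/y


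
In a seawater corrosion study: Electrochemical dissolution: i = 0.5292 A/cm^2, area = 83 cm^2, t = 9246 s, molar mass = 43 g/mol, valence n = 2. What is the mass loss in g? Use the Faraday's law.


Apply Faraday's law: m = i*A*t*M / (n*F)
Total charge passed Q = i*A*t = 0.5292*83*9246 = 406117.6056 C
m = Q*M/(n*F) = 406117.6056*43/(2*96485) = 90.496 g

90.496 g


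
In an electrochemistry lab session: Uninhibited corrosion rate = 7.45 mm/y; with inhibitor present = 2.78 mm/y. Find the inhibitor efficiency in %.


Apply the inhibitor-efficiency definition: IE = (CR_blank − CR_inh)/CR_blank × 100
IE = (7.45 − 2.78) / 7.45 × 100
IE = 4.67 / 7.45 × 100 = 62.7 %

62.7 %


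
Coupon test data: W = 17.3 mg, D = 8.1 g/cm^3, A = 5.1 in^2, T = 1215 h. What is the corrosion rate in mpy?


Apply the mpy weight-loss relation: CR = 534 * W / (D * A * T)
Numerator: 534 * 17.3 = 9238.2
Denominator: 8.1 * 5.1 * 1215 = 50191.65
CR = 9238.2 / 50191.65 = 0.184 mpy

0.184 mpy


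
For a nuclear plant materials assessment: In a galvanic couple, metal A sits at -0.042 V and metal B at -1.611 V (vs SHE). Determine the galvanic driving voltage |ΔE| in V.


Driving voltage is the absolute potential difference.
|ΔE| = |-0.042 − (-1.611)| = 1.569 V

1.569 V


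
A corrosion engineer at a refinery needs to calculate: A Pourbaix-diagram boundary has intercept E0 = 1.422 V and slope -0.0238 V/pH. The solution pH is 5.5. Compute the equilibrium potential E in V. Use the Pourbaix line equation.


Apply the Pourbaix line equation: E = E0 + slope*pH
E = 1.422 + (-0.0238)*5.5 = 1.422 + (-0.1309) = 1.2911 V
Rounded to 3 decimal places: E = 1.291 V

1.291 V


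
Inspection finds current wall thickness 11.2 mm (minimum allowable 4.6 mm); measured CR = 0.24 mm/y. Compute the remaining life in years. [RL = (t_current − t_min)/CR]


Apply the remaining-life relation: RL = (t_current − t_min) / CR
RL = (11.2 − 4.6) / 0.24 = 6.6 / 0.24 = 27.5 years

27.5 years


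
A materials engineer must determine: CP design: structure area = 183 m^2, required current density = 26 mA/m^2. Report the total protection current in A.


I = area * current density, then convert mA → A (÷1000)
I = 183 * 26 / 1000 = 4.76 A

4.76 A


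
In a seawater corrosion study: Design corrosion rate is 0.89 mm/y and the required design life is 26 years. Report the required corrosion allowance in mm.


Corrosion allowance = CR × design life
CA = 0.89 * 26 = 23.14 mm

23.14 mm


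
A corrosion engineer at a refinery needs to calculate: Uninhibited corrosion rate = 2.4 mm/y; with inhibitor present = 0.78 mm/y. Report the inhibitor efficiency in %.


Apply the inhibitor-efficiency definition: IE = (CR_blank − CR_inh)/CR_blank × 100
IE = (2.4 − 0.78) / 2.4 × 100
IE = 1.62 / 2.4 × 100 = 67.5 %

67.5 %


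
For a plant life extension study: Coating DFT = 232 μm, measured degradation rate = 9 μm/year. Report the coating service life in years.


Service life = thickness / degradation rate
Life = 232 / 9 = 25.8 years

25.8 years


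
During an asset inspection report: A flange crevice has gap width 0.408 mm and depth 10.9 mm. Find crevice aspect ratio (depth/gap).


Aspect ratio = depth / gap
Ratio = 10.9 / 0.408 = 26.7

26.7


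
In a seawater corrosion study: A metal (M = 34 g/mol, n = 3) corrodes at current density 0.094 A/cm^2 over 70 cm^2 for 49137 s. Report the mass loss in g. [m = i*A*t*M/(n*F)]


Apply Faraday's law: m = i*A*t*M / (n*F)
Total charge passed Q = i*A*t = 0.094*70*49137 = 323321.46 C
m = Q*M/(n*F) = 323321.46*34/(3*96485) = 37.97803 g

37.97803 g


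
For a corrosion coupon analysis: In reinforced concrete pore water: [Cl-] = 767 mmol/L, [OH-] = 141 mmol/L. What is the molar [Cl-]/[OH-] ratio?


Threshold parameter = [Cl-] / [OH-] (molar basis; both in mmol/L, so units cancel)
Ratio = 767 / 141 = 5.44

5.44


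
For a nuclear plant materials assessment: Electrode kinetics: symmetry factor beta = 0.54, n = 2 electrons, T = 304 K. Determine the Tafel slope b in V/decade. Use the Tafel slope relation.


Apply the Tafel slope relation: b = 2.303*R*T/(beta*n*F)
Numerator: 2.303 * 8.314 * 304 = 5820.73
Denominator: 0.54 * 2 * 96485 = 104203.8
b = 5820.73 / 104203.8 = 0.056 V/decade

0.056 V/decade


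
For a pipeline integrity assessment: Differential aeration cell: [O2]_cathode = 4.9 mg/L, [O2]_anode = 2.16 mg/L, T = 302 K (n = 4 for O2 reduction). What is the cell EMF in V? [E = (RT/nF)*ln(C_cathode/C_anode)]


Apply the Nernst concentration-cell relation: E = (RT/nF)*ln(C_cathode/C_anode)
RT/nF = 8.314*302/(4*96485) = 0.00650575 V
ln(4.9/2.16) = 0.81913
E = 0.00650575 * 0.81913 = 0.00533 V

0.00533 V


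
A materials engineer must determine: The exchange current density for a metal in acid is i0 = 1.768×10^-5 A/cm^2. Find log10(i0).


i0 = 1.768×10^-5 A/cm^2
log10(i0) = -4.753

-4.753


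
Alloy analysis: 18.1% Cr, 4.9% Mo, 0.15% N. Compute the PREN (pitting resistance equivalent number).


Apply the PREN formula: PREN = Cr + 3.3*Mo + 16*N
PREN = 18.1 + 3.3*4.9 + 16*0.15
PREN = 18.1 + 16.17 + 2.4 = 36.67

36.67


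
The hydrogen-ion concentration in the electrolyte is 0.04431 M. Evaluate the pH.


pH = −log10[H+]
pH = −log10(0.04431) = 1.35

1.35


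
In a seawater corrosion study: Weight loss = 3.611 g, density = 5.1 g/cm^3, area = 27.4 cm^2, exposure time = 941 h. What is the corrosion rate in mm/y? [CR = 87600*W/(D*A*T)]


Apply the mm/y weight-loss relation: CR = 87600 * W / (D * A * T)
Numerator: 87600 * 3.611 = 316323.6
Denominator: 5.1 * 27.4 * 941 = 131495.34
CR = 316323.6 / 131495.34 = 2.405588 mm/y

2.405588 mm/y


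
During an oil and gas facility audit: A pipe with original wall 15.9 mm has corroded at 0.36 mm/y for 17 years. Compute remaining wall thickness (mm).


Remaining wall = original − CR × time
t = 15.9 − 0.36*17 = 15.9 − 6.12 = 9.78 mm

9.78 mm


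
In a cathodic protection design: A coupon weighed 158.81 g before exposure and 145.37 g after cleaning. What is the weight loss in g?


Weight loss = initial − final
WL = 158.81 − 145.37 = 13.44 g

13.44 g


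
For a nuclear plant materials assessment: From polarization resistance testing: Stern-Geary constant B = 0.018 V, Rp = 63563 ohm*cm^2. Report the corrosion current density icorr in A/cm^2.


Apply the Stern-Geary relation: icorr = B / Rp
icorr = 0.018 / 63563 = 2.832×10^-7 A/cm^2

2.832×10^-7 A/cm^2


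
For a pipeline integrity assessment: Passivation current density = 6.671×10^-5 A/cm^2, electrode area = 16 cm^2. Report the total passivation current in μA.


I = i_pass * A, then convert A → μA (×10^6)
I = 6.671×10^-5 * 16 * 10^6 = 1067.36 μA

1067.36 μA


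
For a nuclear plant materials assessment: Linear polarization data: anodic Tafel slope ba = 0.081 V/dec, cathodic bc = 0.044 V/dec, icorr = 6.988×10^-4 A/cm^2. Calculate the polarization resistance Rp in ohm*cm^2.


Apply the Stern-Geary equation: Rp = ba*bc / (2.303*icorr*(ba+bc))
ba*bc = 0.081*0.044 = 0.003564
ba+bc = 0.125; 2.303*icorr*(ba+bc) = 2.303*6.988×10^-4*0.125 = 2.0116705×10^-4
Rp = 0.003564 / 2.0116705×10^-4 = 17.72 ohm*cm^2

17.72 ohm*cm^2


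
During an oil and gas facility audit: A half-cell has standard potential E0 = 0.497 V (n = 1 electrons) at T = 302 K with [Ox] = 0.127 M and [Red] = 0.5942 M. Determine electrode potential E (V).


Apply the Nernst equation: E = E0 + (RT/nF)*ln([Ox]/[Red])
Step 1: RT/nF = 8.314*302/(1*96485) = 0.02602299 V
Step 2: [Ox]/[Red] = 0.127/0.5942 = 0.213733
Step 3: ln(0.213733) = -1.543028
Step 4: correction = 0.02602299 * -1.543028 = -0.0402 V
E = 0.497 + -0.0402 = 0.4568 V

0.4568 V


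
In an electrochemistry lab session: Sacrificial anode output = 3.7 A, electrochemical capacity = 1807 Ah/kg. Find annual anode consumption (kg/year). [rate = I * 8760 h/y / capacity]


Annual consumption = current * hours per year / capacity
Rate = 3.7 * 8760 / 1807 = 17.9 kg/year

17.9 kg/year


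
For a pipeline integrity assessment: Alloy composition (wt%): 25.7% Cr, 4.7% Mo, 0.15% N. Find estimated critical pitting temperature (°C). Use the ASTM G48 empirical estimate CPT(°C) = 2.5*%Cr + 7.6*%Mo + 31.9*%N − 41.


Apply the ASTM G48 empirical CPT estimate: CPT(°C) = 2.5*%Cr + 7.6*%Mo + 31.9*%N − 41
2.5*25.7 = 64.25; 7.6*4.7 = 35.72; 31.9*0.15 = 4.785
CPT = 64.25 + 35.72 + 4.785 − 41 = 63.755 °C
Rounded to 0.1 °C: CPT ≈ 63.8 °C

63.8 °C


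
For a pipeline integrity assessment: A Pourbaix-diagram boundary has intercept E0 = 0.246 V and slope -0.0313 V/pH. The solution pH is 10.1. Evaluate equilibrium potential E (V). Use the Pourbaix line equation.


Apply the Pourbaix line equation: E = E0 + slope*pH
E = 0.246 + (-0.0313)*10.1 = 0.246 + (-0.31613) = -0.07013 V
Rounded to 4 decimal places: E = -0.0701 V

-0.0701 V


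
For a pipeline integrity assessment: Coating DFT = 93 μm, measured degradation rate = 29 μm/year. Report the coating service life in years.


Service life = thickness / degradation rate
Life = 93 / 29 = 3.2 years

3.2 years


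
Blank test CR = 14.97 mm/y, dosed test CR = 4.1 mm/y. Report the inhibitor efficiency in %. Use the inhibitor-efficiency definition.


Apply the inhibitor-efficiency definition: IE = (CR_blank − CR_inh)/CR_blank × 100
IE = (14.97 − 4.1) / 14.97 × 100
IE = 10.87 / 14.97 × 100 = 72.6 %

72.6 %


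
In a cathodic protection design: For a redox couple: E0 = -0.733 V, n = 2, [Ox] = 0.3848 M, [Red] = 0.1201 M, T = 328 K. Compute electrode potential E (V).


Apply the Nernst equation: E = E0 + (RT/nF)*ln([Ox]/[Red])
Step 1: RT/nF = 8.314*328/(2*96485) = 0.01413169 V
Step 2: [Ox]/[Red] = 0.3848/0.1201 = 3.203997
Step 3: ln(3.203997) = 1.164399
Step 4: correction = 0.01413169 * 1.164399 = 0.016 V
E = -0.733 + 0.016 = -0.717 V

-0.717 V


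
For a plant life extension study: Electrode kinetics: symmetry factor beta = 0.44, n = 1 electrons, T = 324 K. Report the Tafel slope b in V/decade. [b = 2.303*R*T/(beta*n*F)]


Apply the Tafel slope relation: b = 2.303*R*T/(beta*n*F)
Numerator: 2.303 * 8.314 * 324 = 6203.67
Denominator: 0.44 * 1 * 96485 = 42453.4
b = 6203.67 / 42453.4 = 0.146 V/decade

0.146 V/decade


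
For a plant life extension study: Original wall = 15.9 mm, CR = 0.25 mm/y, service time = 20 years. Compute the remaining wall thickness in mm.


Remaining wall = original − CR × time
t = 15.9 − 0.25*20 = 15.9 − 5.0 = 10.9 mm

10.9 mm


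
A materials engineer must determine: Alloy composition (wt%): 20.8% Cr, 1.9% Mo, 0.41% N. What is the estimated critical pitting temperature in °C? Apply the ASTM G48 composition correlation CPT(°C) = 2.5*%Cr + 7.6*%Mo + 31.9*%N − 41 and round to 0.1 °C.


Apply the ASTM G48 empirical CPT estimate: CPT(°C) = 2.5*%Cr + 7.6*%Mo + 31.9*%N − 41
2.5*20.8 = 52; 7.6*1.9 = 14.44; 31.9*0.41 = 13.079
CPT = 52 + 14.44 + 13.079 − 41 = 38.519 °C
Rounded to 0.1 °C: CPT ≈ 38.5 °C

38.5 °C


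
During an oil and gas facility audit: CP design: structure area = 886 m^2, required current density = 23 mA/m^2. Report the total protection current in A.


I = area * current density, then convert mA → A (÷1000)
I = 886 * 23 / 1000 = 20.38 A

20.38 A


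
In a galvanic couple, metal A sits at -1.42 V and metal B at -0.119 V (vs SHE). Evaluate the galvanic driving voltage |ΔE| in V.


Driving voltage is the absolute potential difference.
|ΔE| = |-1.42 − (-0.119)| = 1.301 V

1.301 V


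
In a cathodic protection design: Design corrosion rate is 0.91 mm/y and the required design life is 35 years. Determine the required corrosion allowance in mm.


Corrosion allowance = CR × design life
CA = 0.91 * 35 = 31.85 mm

31.85 mm


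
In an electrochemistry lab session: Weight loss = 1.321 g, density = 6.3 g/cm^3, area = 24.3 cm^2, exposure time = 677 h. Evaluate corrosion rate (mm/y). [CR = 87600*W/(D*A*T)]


Apply the mm/y weight-loss relation: CR = 87600 * W / (D * A * T)
Numerator: 87600 * 1.321 = 115719.6
Denominator: 6.3 * 24.3 * 677 = 103641.93
CR = 115719.6 / 103641.93 = 1.116533 mm/y

1.116533 mm/y


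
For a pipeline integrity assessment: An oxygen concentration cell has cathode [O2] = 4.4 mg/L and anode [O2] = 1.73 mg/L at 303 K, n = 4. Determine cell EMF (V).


Apply the Nernst concentration-cell relation: E = (RT/nF)*ln(C_cathode/C_anode)
RT/nF = 8.314*303/(4*96485) = 0.00652729 V
ln(4.4/1.73) = 0.93348
E = 0.00652729 * 0.93348 = 0.00609 V

0.00609 V


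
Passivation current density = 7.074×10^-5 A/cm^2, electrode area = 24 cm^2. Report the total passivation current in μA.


I = i_pass * A, then convert A → μA (×10^6)
I = 7.074×10^-5 * 24 * 10^6 = 1697.76 μA

1697.76 μA


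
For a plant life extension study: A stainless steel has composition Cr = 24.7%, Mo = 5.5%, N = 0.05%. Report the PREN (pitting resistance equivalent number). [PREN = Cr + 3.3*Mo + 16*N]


Apply the PREN formula: PREN = Cr + 3.3*Mo + 16*N
PREN = 24.7 + 3.3*5.5 + 16*0.05
PREN = 24.7 + 18.15 + 0.8 = 43.65

43.65


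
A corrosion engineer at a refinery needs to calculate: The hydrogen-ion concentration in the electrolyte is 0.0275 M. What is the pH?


pH = −log10[H+]
pH = −log10(0.0275) = 1.56

1.56


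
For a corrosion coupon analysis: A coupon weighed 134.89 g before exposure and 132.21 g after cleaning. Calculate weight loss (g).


Weight loss = initial − final
WL = 134.89 − 132.21 = 2.68 g

2.68 g


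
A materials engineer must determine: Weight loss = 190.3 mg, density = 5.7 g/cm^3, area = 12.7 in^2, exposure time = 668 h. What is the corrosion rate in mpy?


Apply the mpy weight-loss relation: CR = 534 * W / (D * A * T)
Numerator: 534 * 190.3 = 101620.2
Denominator: 5.7 * 12.7 * 668 = 48356.52
CR = 101620.2 / 48356.52 = 2.10148 mpy

2.10148 mpy


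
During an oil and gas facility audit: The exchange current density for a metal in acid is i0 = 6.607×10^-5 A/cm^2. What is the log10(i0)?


i0 = 6.607×10^-5 A/cm^2
log10(i0) = -4.18

-4.18


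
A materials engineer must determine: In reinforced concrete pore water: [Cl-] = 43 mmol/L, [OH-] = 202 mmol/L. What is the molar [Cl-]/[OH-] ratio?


Threshold parameter = [Cl-] / [OH-] (molar basis; both in mmol/L, so units cancel)
Ratio = 43 / 202 = 0.21

0.21


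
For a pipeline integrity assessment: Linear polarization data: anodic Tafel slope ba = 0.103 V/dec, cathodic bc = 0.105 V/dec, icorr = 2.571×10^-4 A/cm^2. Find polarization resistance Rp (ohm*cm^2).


Apply the Stern-Geary equation: Rp = ba*bc / (2.303*icorr*(ba+bc))
ba*bc = 0.103*0.105 = 0.010815
ba+bc = 0.208; 2.303*icorr*(ba+bc) = 2.303*2.571×10^-4*0.208 = 1.2315707×10^-4
Rp = 0.010815 / 1.2315707×10^-4 = 87.8 ohm*cm^2

87.8 ohm*cm^2


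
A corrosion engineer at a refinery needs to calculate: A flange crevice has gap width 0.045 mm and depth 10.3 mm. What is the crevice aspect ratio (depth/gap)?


Aspect ratio = depth / gap
Ratio = 10.3 / 0.045 = 228.9

228.9


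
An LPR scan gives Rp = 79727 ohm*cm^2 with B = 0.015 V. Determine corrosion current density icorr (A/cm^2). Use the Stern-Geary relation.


Apply the Stern-Geary relation: icorr = B / Rp
icorr = 0.015 / 79727 = 1.881×10^-7 A/cm^2

1.881×10^-7 A/cm^2


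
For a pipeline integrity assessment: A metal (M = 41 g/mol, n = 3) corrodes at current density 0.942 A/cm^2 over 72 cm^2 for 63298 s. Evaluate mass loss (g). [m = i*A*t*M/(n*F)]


Apply Faraday's law: m = i*A*t*M / (n*F)
Total charge passed Q = i*A*t = 0.942*72*63298 = 4293123.552 C
m = Q*M/(n*F) = 4293123.552*41/(3*96485) = 608.102 g

608.102 g


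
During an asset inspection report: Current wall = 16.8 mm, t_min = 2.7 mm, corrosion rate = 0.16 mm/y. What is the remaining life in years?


Apply the remaining-life relation: RL = (t_current − t_min) / CR
RL = (16.8 − 2.7) / 0.16 = 14.1 / 0.16 = 88.1 years

88.1 years


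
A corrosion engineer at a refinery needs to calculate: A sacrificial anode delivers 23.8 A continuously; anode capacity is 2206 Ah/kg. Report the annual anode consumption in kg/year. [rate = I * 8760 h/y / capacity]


Annual consumption = current * hours per year / capacity
Rate = 23.8 * 8760 / 2206 = 94.5 kg/year

94.5 kg/year


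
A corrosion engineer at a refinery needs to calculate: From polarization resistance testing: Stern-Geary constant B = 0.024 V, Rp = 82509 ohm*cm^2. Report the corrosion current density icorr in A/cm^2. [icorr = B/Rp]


Apply the Stern-Geary relation: icorr = B / Rp
icorr = 0.024 / 82509 = 2.909×10^-7 A/cm^2

2.909×10^-7 A/cm^2


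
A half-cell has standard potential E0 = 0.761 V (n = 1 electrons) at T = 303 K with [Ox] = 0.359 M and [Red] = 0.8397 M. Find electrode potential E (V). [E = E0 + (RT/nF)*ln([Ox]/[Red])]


Apply the Nernst equation: E = E0 + (RT/nF)*ln([Ox]/[Red])
Step 1: RT/nF = 8.314*303/(1*96485) = 0.02610916 V
Step 2: [Ox]/[Red] = 0.359/0.8397 = 0.427534
Step 3: ln(0.427534) = -0.849721
Step 4: correction = 0.02610916 * -0.849721 = -0.0222 V
E = 0.761 + -0.0222 = 0.7388 V

0.7388 V


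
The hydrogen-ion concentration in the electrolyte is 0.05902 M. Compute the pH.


pH = −log10[H+]
pH = −log10(0.05902) = 1.23

1.23


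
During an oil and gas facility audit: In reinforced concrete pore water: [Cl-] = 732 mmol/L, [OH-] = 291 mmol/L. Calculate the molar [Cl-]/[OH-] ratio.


Threshold parameter = [Cl-] / [OH-] (molar basis; both in mmol/L, so units cancel)
Ratio = 732 / 291 = 2.52

2.52


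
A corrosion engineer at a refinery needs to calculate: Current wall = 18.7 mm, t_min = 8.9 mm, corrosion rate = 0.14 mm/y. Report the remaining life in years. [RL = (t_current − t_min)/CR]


Apply the remaining-life relation: RL = (t_current − t_min) / CR
RL = (18.7 − 8.9) / 0.14 = 9.8 / 0.14 = 70.0 years

70.0 years


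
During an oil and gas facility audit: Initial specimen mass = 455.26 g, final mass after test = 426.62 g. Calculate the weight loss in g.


Weight loss = initial − final
WL = 455.26 − 426.62 = 28.64 g

28.64 g


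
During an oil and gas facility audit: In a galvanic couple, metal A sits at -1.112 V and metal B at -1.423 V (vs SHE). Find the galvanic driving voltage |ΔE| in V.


Driving voltage is the absolute potential difference.
|ΔE| = |-1.112 − (-1.423)| = 0.311 V

0.311 V


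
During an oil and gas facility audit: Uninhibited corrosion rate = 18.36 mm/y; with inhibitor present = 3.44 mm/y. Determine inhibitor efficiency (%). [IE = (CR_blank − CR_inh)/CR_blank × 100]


Apply the inhibitor-efficiency definition: IE = (CR_blank − CR_inh)/CR_blank × 100
IE = (18.36 − 3.44) / 18.36 × 100
IE = 14.92 / 18.36 × 100 = 81.3 %

81.3 %


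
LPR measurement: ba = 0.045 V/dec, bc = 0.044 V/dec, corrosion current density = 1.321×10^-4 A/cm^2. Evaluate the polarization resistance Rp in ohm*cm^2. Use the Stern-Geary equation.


Apply the Stern-Geary equation: Rp = ba*bc / (2.303*icorr*(ba+bc))
ba*bc = 0.045*0.044 = 0.00198
ba+bc = 0.089; 2.303*icorr*(ba+bc) = 2.303*1.321×10^-4*0.089 = 2.7076141×10^-5
Rp = 0.00198 / 2.7076141×10^-5 = 73.13 ohm*cm^2

73.13 ohm*cm^2


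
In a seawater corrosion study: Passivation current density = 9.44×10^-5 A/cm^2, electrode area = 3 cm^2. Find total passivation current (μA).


I = i_pass * A, then convert A → μA (×10^6)
I = 9.44×10^-5 * 3 * 10^6 = 283.2 μA

283.2 μA


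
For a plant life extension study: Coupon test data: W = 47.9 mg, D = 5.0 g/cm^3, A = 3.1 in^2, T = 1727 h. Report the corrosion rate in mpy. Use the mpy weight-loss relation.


Apply the mpy weight-loss relation: CR = 534 * W / (D * A * T)
Numerator: 534 * 47.9 = 25578.6
Denominator: 5.0 * 3.1 * 1727 = 26768.5
CR = 25578.6 / 26768.5 = 0.9555 mpy

0.9555 mpy


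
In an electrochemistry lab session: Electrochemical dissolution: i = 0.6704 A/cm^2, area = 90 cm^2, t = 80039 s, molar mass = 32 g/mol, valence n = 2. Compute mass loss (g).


Apply Faraday's law: m = i*A*t*M / (n*F)
Total charge passed Q = i*A*t = 0.6704*90*80039 = 4829233.104 C
m = Q*M/(n*F) = 4829233.104*32/(2*96485) = 800.82634 g

800.82634 g


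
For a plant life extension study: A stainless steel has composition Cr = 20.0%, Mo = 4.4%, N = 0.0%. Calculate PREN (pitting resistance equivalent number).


Apply the PREN formula: PREN = Cr + 3.3*Mo + 16*N
PREN = 20.0 + 3.3*4.4 + 16*0.0
PREN = 20.0 + 14.52 + 0.0 = 34.52

34.52


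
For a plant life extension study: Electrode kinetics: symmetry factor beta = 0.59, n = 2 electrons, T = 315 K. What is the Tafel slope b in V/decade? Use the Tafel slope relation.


Apply the Tafel slope relation: b = 2.303*R*T/(beta*n*F)
Numerator: 2.303 * 8.314 * 315 = 6031.35
Denominator: 0.59 * 2 * 96485 = 113852.3
b = 6031.35 / 113852.3 = 0.053 V/decade

0.053 V/decade


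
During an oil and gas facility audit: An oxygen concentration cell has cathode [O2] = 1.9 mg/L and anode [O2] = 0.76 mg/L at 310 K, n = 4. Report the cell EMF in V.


Apply the Nernst concentration-cell relation: E = (RT/nF)*ln(C_cathode/C_anode)
RT/nF = 8.314*310/(4*96485) = 0.00667808 V
ln(1.9/0.76) = 0.91629
E = 0.00667808 * 0.91629 = 0.00612 V

0.00612 V


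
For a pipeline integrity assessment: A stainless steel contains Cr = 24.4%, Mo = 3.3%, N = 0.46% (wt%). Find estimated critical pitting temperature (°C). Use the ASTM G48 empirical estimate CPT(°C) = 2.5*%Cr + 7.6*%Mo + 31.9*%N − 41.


Apply the ASTM G48 empirical CPT estimate: CPT(°C) = 2.5*%Cr + 7.6*%Mo + 31.9*%N − 41
2.5*24.4 = 61; 7.6*3.3 = 25.08; 31.9*0.46 = 14.674
CPT = 61 + 25.08 + 14.674 − 41 = 59.754 °C
Rounded to 0.1 °C: CPT ≈ 59.8 °C

59.8 °C


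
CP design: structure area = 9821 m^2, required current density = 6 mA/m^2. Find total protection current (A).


I = area * current density, then convert mA → A (÷1000)
I = 9821 * 6 / 1000 = 58.93 A

58.93 A


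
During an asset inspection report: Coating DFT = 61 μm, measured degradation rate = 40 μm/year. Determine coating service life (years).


Service life = thickness / degradation rate
Life = 61 / 40 = 1.5 years

1.5 years


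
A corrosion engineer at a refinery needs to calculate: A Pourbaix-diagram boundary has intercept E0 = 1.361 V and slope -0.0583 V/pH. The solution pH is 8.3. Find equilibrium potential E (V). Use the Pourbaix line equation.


Apply the Pourbaix line equation: E = E0 + slope*pH
E = 1.361 + (-0.0583)*8.3 = 1.361 + (-0.48389) = 0.87711 V
Rounded to 3 decimal places: E = 0.877 V

0.877 V


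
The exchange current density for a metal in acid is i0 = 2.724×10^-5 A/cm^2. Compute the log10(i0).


i0 = 2.724×10^-5 A/cm^2
log10(i0) = -4.565

-4.565


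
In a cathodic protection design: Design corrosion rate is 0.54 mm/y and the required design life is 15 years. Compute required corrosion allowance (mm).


Corrosion allowance = CR × design life
CA = 0.54 * 15 = 8.1 mm

8.1 mm


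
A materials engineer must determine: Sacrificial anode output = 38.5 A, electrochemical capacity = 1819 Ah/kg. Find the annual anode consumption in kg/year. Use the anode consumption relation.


Annual consumption = current * hours per year / capacity
Rate = 38.5 * 8760 / 1819 = 185.4 kg/year

185.4 kg/year


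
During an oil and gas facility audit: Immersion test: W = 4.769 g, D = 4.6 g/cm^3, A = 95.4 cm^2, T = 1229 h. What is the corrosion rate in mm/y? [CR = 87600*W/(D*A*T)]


Apply the mm/y weight-loss relation: CR = 87600 * W / (D * A * T)
Numerator: 87600 * 4.769 = 417764.4
Denominator: 4.6 * 95.4 * 1229 = 539334.36
CR = 417764.4 / 539334.36 = 0.77459 mm/y

0.77459 mm/y


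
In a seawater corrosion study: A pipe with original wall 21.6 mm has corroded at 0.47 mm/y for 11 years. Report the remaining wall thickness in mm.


Remaining wall = original − CR × time
t = 21.6 − 0.47*11 = 21.6 − 5.17 = 16.43 mm

16.43 mm


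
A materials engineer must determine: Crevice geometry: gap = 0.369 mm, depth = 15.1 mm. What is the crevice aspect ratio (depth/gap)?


Aspect ratio = depth / gap
Ratio = 15.1 / 0.369 = 40.9

40.9


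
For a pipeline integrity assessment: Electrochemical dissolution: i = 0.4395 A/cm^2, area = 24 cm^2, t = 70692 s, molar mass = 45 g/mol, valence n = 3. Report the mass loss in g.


Apply Faraday's law: m = i*A*t*M / (n*F)
Total charge passed Q = i*A*t = 0.4395*24*70692 = 745659.216 C
m = Q*M/(n*F) = 745659.216*45/(3*96485) = 115.924 g

115.924 g


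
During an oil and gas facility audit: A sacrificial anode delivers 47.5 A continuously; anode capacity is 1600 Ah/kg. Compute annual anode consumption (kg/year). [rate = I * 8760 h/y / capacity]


Annual consumption = current * hours per year / capacity
Rate = 47.5 * 8760 / 1600 = 260.1 kg/year

260.1 kg/year


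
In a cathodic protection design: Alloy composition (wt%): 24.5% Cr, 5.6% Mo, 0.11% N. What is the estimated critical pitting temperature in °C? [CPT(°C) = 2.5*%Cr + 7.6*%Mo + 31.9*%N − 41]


Apply the ASTM G48 empirical CPT estimate: CPT(°C) = 2.5*%Cr + 7.6*%Mo + 31.9*%N − 41
2.5*24.5 = 61.25; 7.6*5.6 = 42.56; 31.9*0.11 = 3.509
CPT = 61.25 + 42.56 + 3.509 − 41 = 66.319 °C
Rounded to 0.1 °C: CPT ≈ 66.3 °C

66.3 °C


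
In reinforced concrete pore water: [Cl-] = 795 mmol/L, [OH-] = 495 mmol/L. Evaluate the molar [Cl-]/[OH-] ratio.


Threshold parameter = [Cl-] / [OH-] (molar basis; both in mmol/L, so units cancel)
Ratio = 795 / 495 = 1.61

1.61


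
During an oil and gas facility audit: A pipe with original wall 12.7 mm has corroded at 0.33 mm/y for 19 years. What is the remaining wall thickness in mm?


Remaining wall = original − CR × time
t = 12.7 − 0.33*19 = 12.7 − 6.27 = 6.43 mm

6.43 mm


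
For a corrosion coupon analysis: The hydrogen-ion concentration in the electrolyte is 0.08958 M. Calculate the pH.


pH = −log10[H+]
pH = −log10(0.08958) = 1.05

1.05


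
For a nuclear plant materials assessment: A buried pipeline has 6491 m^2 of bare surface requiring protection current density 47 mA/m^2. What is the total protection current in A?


I = area * current density, then convert mA → A (÷1000)
I = 6491 * 47 / 1000 = 305.08 A

305.08 A


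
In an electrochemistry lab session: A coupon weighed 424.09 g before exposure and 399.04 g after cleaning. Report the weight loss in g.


Weight loss = initial − final
WL = 424.09 − 399.04 = 25.05 g

25.05 g


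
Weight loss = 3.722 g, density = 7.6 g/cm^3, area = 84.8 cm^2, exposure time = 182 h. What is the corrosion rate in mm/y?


Apply the mm/y weight-loss relation: CR = 87600 * W / (D * A * T)
Numerator: 87600 * 3.722 = 326047.2
Denominator: 7.6 * 84.8 * 182 = 117295.36
CR = 326047.2 / 117295.36 = 2.77971 mm/y

2.77971 mm/y


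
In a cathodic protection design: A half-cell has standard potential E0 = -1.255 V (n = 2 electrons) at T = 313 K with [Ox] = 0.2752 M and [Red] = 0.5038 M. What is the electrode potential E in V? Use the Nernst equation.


Apply the Nernst equation: E = E0 + (RT/nF)*ln([Ox]/[Red])
Step 1: RT/nF = 8.314*313/(2*96485) = 0.01348542 V
Step 2: [Ox]/[Red] = 0.2752/0.5038 = 0.546249
Step 3: ln(0.546249) = -0.60468
Step 4: correction = 0.01348542 * -0.60468 = -0.008 V
E = -1.255 + -0.008 = -1.263 V

-1.263 V


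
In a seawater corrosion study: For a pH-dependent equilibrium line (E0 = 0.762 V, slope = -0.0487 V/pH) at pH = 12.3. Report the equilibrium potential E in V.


Apply the Pourbaix line equation: E = E0 + slope*pH
E = 0.762 + (-0.0487)*12.3 = 0.762 + (-0.59901) = 0.16299 V
Rounded to 4 decimal places: E = 0.1630 V

0.1630 V


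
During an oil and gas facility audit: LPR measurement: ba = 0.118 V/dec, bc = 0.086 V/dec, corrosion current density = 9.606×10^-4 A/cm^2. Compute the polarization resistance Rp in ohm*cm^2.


Apply the Stern-Geary equation: Rp = ba*bc / (2.303*icorr*(ba+bc))
ba*bc = 0.118*0.086 = 0.010148
ba+bc = 0.204; 2.303*icorr*(ba+bc) = 2.303*9.606×10^-4*0.204 = 4.5130141×10^-4
Rp = 0.010148 / 4.5130141×10^-4 = 22.5 ohm*cm^2

22.5 ohm*cm^2


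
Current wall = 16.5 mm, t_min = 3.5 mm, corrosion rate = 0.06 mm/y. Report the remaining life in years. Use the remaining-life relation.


Apply the remaining-life relation: RL = (t_current − t_min) / CR
RL = (16.5 − 3.5) / 0.06 = 13.0 / 0.06 = 216.7 years

216.7 years


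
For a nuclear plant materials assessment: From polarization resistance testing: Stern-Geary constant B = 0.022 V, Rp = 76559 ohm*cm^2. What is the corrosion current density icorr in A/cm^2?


Apply the Stern-Geary relation: icorr = B / Rp
icorr = 0.022 / 76559 = 2.874×10^-7 A/cm^2

2.874×10^-7 A/cm^2


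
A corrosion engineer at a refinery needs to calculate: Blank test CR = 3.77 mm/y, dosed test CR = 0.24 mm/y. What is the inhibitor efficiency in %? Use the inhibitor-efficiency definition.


Apply the inhibitor-efficiency definition: IE = (CR_blank − CR_inh)/CR_blank × 100
IE = (3.77 − 0.24) / 3.77 × 100
IE = 3.53 / 3.77 × 100 = 93.6 %

93.6 %


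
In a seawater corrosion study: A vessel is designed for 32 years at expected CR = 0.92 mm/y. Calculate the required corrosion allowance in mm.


Corrosion allowance = CR × design life
CA = 0.92 * 32 = 29.44 mm

29.44 mm


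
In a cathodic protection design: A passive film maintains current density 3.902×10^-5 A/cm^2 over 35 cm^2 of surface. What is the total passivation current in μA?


I = i_pass * A, then convert A → μA (×10^6)
I = 3.902×10^-5 * 35 * 10^6 = 1365.7 μA

1365.7 μA


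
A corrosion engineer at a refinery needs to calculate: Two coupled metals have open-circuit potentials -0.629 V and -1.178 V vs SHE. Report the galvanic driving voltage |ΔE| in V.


Driving voltage is the absolute potential difference.
|ΔE| = |-0.629 − (-1.178)| = 0.549 V

0.549 V


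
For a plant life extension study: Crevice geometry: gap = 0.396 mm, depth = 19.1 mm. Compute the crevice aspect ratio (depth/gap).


Aspect ratio = depth / gap
Ratio = 19.1 / 0.396 = 48.2

48.2


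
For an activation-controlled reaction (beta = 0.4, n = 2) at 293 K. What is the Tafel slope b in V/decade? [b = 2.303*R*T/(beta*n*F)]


Apply the Tafel slope relation: b = 2.303*R*T/(beta*n*F)
Numerator: 2.303 * 8.314 * 293 = 5610.11
Denominator: 0.4 * 2 * 96485 = 77188.0
b = 5610.11 / 77188.0 = 0.0727 V/decade

0.0727 V/decade


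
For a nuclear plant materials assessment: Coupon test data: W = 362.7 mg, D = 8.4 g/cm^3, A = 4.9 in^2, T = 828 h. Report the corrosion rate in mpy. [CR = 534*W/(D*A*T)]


Apply the mpy weight-loss relation: CR = 534 * W / (D * A * T)
Numerator: 534 * 362.7 = 193681.8
Denominator: 8.4 * 4.9 * 828 = 34080.48
CR = 193681.8 / 34080.48 = 5.68307 mpy

5.68307 mpy
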